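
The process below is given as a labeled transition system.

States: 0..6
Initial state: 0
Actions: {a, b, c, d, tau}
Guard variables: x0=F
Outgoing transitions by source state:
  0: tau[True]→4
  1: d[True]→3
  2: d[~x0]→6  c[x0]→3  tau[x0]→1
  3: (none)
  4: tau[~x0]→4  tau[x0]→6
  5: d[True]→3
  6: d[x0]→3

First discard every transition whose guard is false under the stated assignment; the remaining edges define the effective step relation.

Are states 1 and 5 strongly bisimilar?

Answer: BISIMILAR

Working:
Bisimulation quotient by refinement:
  round 0: {{0,1,2,3,4,5,6}}
  round 1: {{0,4},{1,2,5},{3,6}}
3 equivalence class(es) (converged in 2)
[1]={1,2,5}  [5]={1,2,5}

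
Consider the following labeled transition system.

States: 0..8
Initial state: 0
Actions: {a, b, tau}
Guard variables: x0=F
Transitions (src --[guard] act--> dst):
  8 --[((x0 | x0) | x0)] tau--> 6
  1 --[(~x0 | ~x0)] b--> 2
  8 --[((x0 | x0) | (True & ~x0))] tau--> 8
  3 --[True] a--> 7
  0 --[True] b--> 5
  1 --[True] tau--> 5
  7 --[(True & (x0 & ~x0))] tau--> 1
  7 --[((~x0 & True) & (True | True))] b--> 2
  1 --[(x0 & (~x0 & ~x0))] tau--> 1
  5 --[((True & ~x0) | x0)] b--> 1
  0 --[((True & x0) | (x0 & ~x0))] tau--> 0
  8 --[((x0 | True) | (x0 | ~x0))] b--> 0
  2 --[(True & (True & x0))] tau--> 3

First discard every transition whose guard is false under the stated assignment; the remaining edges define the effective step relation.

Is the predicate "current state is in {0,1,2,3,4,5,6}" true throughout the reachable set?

Answer: INVARIANT HOLDS

Analysis:
Safe = {0,1,2,3,4,5,6}
R = {0,1,2,5}
  0: safe
  1: safe
  2: safe
  5: safe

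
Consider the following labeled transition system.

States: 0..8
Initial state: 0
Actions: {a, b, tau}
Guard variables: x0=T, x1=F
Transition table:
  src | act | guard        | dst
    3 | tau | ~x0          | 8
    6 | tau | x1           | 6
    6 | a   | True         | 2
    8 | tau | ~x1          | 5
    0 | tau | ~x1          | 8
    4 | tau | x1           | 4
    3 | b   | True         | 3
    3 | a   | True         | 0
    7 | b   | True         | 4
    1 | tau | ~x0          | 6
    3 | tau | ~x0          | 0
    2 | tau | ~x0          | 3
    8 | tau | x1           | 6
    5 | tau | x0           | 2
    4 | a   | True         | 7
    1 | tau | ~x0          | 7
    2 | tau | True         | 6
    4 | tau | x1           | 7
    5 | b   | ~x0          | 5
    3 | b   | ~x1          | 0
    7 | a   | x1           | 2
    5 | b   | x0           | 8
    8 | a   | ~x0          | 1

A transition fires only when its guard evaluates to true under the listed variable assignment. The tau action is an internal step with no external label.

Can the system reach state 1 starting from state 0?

Answer: UNREACHABLE

Analysis:
After dropping false guards: 11 live edges.
Layer 0: {0}
Layer 1: {8}  total {0,8}
Layer 2: {5}  total {0,5,8}
Layer 3: {2}  total {0,2,5,8}
Layer 4: {6}  total {0,2,5,6,8}
Reach set: {0,2,5,6,8}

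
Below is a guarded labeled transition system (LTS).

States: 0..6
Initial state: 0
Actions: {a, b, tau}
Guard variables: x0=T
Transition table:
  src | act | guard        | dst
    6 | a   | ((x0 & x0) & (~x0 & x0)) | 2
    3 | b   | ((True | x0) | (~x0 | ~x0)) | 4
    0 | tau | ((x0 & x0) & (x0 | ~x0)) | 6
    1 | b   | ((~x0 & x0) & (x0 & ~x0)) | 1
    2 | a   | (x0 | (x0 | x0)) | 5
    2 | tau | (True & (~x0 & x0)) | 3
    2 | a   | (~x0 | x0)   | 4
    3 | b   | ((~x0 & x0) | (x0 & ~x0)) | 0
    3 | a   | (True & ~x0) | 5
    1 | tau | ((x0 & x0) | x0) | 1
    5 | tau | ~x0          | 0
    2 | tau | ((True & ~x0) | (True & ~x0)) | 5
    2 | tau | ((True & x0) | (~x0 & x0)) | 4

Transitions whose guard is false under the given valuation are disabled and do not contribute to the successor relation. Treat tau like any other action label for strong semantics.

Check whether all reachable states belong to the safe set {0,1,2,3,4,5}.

Inv-set: {0,1,2,3,4,5}
Reach set: {0,6}
  0: ✓
  6: ✗ unsafe
witness against invariant: tau → 6

Answer: INVARIANT VIOLATED at state 6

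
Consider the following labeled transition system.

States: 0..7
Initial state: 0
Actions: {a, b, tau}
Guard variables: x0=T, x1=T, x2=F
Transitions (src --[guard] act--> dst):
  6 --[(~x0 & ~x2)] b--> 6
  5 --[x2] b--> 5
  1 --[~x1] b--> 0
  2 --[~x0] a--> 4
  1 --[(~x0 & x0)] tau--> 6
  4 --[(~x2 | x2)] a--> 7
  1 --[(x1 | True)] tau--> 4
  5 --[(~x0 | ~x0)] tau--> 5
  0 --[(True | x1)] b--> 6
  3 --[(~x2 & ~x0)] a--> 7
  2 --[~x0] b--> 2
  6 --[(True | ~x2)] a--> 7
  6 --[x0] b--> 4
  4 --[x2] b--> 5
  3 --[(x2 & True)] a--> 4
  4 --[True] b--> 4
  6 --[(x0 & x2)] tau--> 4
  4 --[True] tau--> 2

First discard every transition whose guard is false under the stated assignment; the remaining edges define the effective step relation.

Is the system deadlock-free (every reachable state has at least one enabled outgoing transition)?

Answer: DEADLOCK at state 2

Working:
Reach set: {0,2,4,6,7}
  0: b→6  [1 exit(s)]
  2: ∅  [STUCK]
  4: a→7  b→4  tau→2  [3 exit(s)]
  6: a→7  b→4  [2 exit(s)]
  7: ∅  [STUCK]
witness 2: b·b·tau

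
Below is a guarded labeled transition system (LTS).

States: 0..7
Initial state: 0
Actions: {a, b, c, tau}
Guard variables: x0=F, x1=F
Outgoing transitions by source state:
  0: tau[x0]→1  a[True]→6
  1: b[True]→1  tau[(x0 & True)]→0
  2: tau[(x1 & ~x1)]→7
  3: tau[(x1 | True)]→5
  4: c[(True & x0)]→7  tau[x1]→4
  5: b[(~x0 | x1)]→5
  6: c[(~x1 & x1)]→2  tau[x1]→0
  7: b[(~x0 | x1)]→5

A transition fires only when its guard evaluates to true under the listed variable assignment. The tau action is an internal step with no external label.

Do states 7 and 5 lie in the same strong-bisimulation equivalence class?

Bisimulation quotient by refinement:
  P[0] = {{0,1,2,3,4,5,6,7}}
  P[1] = {{0},{1,5,7},{2,4,6},{3}}
Fixed point at round 2; 4 class(es).
[7]={1,5,7}  [5]={1,5,7}

Answer: BISIMILAR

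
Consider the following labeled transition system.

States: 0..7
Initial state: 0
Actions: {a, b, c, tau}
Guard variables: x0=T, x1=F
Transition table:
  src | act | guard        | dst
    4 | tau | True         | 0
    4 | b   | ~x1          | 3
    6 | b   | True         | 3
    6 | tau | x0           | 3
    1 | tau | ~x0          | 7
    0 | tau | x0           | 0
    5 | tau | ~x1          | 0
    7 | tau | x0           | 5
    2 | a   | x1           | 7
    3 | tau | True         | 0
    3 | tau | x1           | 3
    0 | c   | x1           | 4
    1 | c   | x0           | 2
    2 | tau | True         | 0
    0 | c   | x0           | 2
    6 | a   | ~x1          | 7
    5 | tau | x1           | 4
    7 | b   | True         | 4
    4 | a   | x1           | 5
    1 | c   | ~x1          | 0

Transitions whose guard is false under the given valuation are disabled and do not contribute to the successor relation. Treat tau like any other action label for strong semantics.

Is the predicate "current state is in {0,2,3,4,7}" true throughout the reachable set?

Answer: INVARIANT HOLDS

Working:
Inv-set: {0,2,3,4,7}
R = {0,2}
  0: ✓
  2: ✓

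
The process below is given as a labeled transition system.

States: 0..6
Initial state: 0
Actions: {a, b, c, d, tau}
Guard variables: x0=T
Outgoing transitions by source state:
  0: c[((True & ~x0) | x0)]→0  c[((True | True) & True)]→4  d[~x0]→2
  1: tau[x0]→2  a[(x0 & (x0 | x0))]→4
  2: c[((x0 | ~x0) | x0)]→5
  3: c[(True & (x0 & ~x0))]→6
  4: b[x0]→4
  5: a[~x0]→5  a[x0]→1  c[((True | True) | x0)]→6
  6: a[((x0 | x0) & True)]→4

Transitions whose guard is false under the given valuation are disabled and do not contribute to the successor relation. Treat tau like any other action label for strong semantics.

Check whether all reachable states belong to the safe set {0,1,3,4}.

Answer: INVARIANT HOLDS

Analysis:
Safe = {0,1,3,4}
R = {0,4}
  0: ✓
  4: ✓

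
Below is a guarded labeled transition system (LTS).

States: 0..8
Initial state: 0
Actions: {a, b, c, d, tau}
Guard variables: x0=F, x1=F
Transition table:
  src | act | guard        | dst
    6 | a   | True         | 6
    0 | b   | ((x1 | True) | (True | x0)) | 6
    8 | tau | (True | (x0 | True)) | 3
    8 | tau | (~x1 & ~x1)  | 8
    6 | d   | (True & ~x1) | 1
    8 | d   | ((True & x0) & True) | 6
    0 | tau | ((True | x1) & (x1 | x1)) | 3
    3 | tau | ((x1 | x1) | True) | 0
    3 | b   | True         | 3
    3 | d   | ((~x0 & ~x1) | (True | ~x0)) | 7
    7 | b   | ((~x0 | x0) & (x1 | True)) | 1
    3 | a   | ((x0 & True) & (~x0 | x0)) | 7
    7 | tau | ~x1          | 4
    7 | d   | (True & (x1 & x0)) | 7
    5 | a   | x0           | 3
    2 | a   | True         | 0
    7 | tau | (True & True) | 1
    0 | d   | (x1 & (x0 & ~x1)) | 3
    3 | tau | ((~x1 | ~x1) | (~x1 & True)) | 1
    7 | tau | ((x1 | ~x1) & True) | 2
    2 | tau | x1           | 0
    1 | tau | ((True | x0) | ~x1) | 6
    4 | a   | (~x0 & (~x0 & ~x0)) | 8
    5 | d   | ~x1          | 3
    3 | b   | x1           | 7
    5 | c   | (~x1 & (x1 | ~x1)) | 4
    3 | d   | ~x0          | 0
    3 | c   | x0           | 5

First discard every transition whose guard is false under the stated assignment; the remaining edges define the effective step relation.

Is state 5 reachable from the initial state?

Answer: UNREACHABLE

Analysis:
After dropping false guards: 19 live edges.
L0 = {0}
L1 = {6}  total {0,6}
L2 = {1}  total {0,1,6}
R = {0,1,6}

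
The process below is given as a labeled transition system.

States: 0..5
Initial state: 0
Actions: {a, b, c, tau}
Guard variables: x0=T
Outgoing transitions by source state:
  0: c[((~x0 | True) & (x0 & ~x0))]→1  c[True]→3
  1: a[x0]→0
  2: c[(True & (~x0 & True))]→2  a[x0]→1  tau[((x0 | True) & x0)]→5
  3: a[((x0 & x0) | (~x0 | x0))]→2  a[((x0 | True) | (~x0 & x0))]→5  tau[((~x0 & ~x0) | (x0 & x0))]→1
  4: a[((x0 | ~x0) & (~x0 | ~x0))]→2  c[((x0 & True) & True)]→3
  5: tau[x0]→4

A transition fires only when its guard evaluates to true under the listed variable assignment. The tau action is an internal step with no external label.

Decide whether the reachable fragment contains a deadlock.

Reach set: {0,1,2,3,4,5}
  0: c→3  [deg 1]
  1: a→0  [deg 1]
  2: a→1  tau→5  [deg 2]
  3: a→2  a→5  tau→1  [deg 3]
  4: c→3  [deg 1]
  5: tau→4  [deg 1]

Answer: DEADLOCK-FREE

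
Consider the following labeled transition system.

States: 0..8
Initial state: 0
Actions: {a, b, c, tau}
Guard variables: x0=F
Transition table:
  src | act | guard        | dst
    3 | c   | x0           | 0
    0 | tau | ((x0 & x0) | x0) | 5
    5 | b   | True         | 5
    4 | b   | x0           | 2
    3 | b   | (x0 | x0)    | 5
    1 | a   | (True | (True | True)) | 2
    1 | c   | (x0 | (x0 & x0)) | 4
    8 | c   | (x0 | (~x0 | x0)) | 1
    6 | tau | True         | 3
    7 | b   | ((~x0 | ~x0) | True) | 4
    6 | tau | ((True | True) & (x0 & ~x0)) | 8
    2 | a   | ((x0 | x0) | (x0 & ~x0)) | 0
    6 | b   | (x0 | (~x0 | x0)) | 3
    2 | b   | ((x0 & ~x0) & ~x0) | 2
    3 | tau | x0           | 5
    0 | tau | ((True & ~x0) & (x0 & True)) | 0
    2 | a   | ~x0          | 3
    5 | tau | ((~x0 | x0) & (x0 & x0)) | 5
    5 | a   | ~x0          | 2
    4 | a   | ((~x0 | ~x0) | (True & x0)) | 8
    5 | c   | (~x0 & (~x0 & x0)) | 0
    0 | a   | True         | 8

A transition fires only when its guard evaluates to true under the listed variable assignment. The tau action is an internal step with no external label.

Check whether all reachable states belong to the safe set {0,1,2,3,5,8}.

Safe = {0,1,2,3,5,8}
Reach set: {0,1,2,3,8}
  0: safe
  1: safe
  2: safe
  3: safe
  8: safe

Answer: INVARIANT HOLDS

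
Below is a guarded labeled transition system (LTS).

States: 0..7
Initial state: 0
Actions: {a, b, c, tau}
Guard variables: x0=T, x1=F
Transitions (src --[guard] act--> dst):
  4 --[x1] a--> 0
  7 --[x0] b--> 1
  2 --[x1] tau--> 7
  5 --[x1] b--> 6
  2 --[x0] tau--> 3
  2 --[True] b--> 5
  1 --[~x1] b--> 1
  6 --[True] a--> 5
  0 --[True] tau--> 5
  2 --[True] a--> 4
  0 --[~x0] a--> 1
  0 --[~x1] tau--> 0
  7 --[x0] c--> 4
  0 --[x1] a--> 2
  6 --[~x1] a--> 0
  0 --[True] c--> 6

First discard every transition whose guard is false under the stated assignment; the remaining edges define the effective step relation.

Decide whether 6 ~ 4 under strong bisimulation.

Compute ~ classes (split until stable):
  round 0: {{0,1,2,3,4,5,6,7}}
  round 1: {{0},{1},{2},{3,4,5},{6},{7}}
6 equivalence class(es) (converged in 2)
class of 6: {6}; class of 4: {3,4,5}

Answer: NOT BISIMILAR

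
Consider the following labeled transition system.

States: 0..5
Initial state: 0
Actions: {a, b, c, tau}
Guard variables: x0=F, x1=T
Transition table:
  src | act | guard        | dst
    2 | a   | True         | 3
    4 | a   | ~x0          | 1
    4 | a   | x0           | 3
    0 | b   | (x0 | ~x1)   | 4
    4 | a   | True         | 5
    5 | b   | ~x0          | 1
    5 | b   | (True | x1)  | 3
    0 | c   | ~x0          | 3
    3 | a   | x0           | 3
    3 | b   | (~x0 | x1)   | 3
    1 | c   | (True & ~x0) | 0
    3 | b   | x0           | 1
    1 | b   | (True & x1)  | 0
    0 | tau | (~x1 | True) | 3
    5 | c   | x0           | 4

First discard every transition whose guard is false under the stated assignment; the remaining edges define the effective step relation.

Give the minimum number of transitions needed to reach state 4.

Answer: UNREACHABLE

Analysis:
Breadth-first toward 4:
  depth 0: {0}
  depth 1: {3}
4 never appears.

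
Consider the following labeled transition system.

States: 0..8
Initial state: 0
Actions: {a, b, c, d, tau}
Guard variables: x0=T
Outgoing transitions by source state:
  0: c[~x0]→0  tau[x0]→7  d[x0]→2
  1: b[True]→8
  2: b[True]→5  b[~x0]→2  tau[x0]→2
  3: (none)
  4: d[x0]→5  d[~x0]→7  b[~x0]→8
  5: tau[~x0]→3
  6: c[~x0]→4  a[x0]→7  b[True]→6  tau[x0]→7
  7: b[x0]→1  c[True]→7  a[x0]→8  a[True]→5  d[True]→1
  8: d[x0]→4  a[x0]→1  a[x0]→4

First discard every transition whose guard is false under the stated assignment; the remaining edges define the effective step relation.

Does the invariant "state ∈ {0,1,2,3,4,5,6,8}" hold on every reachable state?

Answer: INVARIANT VIOLATED at state 7

Trace:
Allowed set {0,1,2,3,4,5,6,8}
Reachable = {0,1,2,4,5,7,8}
  0: safe
  1: safe
  2: safe
  4: safe
  5: safe
  7: outside
  8: safe
counterexample path to 7: tau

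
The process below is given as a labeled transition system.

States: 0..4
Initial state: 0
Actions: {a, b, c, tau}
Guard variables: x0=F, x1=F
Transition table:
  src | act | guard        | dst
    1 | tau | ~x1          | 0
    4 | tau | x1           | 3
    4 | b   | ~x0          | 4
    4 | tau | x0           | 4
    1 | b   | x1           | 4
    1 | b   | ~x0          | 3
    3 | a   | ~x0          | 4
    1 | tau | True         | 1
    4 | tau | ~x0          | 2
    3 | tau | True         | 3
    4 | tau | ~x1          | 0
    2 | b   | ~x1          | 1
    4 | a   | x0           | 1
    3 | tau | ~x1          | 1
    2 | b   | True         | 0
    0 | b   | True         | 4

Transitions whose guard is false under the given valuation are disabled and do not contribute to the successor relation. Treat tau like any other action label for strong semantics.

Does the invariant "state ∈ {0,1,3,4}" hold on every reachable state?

Inv-set: {0,1,3,4}
Reach set: {0,1,2,3,4}
  0: safe
  1: safe
  2: outside
  3: safe
  4: safe
counterexample path to 2: b·tau

Answer: INVARIANT VIOLATED at state 2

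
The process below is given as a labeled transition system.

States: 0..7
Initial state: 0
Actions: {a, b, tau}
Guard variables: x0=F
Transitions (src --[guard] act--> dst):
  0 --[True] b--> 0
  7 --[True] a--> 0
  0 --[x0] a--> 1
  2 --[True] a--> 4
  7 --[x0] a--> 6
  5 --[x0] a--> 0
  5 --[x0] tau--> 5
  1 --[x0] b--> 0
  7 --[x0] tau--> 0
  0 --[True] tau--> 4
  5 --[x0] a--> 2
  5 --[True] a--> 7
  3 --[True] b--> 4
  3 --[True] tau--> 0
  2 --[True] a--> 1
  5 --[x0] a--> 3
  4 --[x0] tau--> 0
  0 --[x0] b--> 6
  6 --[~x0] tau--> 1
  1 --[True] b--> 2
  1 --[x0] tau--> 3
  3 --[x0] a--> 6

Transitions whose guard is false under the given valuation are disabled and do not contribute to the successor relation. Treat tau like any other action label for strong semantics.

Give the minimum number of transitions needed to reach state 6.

Answer: UNREACHABLE

Working:
Breadth-first toward 6:
  Layer 0: {0}
  Layer 1: {4}
6 never appears.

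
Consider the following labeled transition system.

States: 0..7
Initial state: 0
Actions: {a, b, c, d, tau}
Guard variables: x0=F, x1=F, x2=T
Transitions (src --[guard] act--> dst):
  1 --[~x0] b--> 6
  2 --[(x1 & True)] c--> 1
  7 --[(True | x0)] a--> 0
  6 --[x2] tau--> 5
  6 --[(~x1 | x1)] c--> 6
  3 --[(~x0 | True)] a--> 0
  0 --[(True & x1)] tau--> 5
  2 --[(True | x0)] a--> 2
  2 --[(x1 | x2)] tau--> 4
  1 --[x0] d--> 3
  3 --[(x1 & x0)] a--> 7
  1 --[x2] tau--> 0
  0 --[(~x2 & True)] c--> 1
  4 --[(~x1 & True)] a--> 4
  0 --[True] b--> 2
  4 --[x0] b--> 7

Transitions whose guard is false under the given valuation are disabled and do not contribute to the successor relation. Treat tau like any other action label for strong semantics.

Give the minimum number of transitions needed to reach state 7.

BFS to 7:
  L0 = {0}
  L1 = {2}
  L2 = {4}
7 never appears.

Answer: UNREACHABLE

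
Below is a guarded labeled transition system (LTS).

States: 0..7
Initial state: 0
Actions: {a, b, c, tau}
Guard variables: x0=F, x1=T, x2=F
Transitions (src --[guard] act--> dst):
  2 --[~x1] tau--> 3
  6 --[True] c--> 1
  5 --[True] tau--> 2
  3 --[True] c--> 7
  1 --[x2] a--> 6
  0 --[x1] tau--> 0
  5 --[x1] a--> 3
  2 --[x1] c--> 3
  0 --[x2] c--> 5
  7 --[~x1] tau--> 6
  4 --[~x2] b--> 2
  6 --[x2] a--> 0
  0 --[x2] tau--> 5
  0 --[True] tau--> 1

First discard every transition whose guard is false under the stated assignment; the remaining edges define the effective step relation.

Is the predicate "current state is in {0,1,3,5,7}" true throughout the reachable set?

Answer: INVARIANT HOLDS

Trace:
Inv-set: {0,1,3,5,7}
Reach set: {0,1}
  0: safe
  1: safe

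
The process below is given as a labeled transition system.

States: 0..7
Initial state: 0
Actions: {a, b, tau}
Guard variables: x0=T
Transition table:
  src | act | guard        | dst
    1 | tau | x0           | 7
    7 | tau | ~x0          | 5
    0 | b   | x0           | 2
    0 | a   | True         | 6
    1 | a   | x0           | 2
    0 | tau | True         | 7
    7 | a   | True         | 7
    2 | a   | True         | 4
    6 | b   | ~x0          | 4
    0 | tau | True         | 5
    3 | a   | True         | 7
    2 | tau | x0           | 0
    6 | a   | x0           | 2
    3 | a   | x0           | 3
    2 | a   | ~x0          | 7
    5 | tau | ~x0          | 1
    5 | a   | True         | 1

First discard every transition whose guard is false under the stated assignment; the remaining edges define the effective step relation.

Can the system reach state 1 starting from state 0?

Guard filter leaves 13 enabled edge(s).
Layer 0: {0}
Layer 1: {2,5,6,7}  total {0,2,5,6,7}
Layer 2: {1,4}  total {0,1,2,4,5,6,7}
Reachable = {0,1,2,4,5,6,7}
trace reaching 1: tau·a

Answer: REACHABLE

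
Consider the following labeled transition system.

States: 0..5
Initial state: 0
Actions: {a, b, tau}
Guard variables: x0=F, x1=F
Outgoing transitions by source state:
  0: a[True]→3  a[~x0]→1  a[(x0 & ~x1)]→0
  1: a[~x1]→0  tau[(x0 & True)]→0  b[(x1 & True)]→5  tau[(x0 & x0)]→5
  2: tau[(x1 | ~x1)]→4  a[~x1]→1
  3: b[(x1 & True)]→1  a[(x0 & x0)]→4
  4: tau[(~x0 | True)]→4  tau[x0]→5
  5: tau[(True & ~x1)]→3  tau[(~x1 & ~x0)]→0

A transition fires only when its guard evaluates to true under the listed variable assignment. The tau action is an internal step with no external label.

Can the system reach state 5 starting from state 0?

After dropping false guards: 8 live edges.
L0 = {0}
L1 = {1,3}  total {0,1,3}
Reachable = {0,1,3}

Answer: UNREACHABLE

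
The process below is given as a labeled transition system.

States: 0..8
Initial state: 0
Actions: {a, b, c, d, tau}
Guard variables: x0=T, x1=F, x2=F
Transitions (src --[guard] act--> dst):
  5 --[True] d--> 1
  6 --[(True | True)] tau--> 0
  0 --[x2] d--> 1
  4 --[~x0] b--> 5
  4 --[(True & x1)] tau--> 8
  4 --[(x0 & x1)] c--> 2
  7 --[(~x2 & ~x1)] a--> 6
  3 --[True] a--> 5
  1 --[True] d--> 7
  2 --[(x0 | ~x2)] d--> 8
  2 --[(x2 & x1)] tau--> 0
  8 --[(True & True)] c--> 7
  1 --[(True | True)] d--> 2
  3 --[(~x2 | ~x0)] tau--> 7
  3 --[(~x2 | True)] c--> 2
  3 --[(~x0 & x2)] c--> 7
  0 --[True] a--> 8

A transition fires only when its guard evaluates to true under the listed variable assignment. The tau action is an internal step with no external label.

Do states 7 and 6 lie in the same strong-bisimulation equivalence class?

Refine partition for ~:
  round 0: {{0,1,2,3,4,5,6,7,8}}
  round 1: {{0,7},{1,2,5},{3},{4},{6},{8}}
  round 2: {{0},{1},{2},{3},{4},{5},{6},{7},{8}}
9 equivalence class(es) (converged in 3)
class of 7: {7}; class of 6: {6}

Answer: NOT BISIMILAR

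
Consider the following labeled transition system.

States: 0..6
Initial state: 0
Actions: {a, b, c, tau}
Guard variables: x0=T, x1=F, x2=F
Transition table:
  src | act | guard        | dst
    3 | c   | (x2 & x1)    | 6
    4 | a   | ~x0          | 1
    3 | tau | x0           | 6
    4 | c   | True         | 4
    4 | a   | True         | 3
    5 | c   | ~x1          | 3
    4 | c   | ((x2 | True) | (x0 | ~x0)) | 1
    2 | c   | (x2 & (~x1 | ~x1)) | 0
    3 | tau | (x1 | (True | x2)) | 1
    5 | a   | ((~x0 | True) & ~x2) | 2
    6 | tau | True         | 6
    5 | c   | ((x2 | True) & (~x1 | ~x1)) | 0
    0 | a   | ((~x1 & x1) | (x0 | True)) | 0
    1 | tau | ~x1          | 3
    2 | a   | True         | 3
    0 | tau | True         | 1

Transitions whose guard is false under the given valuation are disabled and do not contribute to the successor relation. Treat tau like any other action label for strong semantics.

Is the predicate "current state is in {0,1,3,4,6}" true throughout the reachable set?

Answer: INVARIANT HOLDS

Analysis:
Inv-set: {0,1,3,4,6}
R = {0,1,3,6}
  0: ok
  1: ok
  3: ok
  6: ok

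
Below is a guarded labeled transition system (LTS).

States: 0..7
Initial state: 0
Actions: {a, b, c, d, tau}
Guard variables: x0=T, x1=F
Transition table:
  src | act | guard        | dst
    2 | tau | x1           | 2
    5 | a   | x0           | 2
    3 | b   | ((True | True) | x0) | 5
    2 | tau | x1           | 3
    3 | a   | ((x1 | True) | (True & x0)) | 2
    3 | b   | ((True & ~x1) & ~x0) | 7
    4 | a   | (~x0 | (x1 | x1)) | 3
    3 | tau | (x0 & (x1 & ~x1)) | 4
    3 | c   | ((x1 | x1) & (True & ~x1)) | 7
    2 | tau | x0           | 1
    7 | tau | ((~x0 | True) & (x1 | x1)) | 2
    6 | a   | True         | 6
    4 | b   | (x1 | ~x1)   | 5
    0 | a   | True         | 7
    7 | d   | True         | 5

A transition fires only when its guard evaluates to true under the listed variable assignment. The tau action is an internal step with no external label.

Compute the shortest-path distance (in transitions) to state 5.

Breadth-first toward 5:
  depth 0: {0}
  depth 1: {7}
  depth 2: {5}
first hit 5 at d=2 via a·d

Answer: 2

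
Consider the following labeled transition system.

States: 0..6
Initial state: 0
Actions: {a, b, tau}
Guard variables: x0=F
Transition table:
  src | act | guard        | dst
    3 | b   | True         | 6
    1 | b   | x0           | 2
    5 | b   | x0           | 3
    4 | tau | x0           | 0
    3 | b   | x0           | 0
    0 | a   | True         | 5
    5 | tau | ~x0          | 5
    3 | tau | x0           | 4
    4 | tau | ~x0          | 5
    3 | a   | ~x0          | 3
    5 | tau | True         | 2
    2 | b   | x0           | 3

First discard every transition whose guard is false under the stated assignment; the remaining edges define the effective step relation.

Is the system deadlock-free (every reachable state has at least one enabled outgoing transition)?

Answer: DEADLOCK at state 2

Working:
Reach set: {0,2,5}
  0: a→5  [deg 1]
  2: ∅  [STUCK]
  5: tau→2  tau→5  [deg 2]
witness 2: a·tau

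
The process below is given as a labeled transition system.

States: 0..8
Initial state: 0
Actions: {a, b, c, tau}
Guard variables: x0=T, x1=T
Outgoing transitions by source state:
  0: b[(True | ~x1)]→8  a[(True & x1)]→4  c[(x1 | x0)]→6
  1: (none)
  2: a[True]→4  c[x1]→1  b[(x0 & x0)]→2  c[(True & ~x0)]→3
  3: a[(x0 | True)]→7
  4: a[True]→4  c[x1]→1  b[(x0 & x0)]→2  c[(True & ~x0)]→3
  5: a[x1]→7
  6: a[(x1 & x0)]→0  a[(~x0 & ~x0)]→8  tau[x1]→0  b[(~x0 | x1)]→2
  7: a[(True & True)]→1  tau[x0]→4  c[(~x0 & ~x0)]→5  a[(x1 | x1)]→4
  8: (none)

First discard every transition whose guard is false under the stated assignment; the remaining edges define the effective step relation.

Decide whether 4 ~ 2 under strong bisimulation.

Bisimulation quotient by refinement:
  π0 = {{0,1,2,3,4,5,6,7,8}}
  π1 = {{0,2,4},{1,8},{3,5},{6},{7}}
  π2 = {{0},{1,8},{2,4},{3,5},{6},{7}}
6 equivalence class(es) (converged in 3)
class of 4: {2,4}; class of 2: {2,4}

Answer: BISIMILAR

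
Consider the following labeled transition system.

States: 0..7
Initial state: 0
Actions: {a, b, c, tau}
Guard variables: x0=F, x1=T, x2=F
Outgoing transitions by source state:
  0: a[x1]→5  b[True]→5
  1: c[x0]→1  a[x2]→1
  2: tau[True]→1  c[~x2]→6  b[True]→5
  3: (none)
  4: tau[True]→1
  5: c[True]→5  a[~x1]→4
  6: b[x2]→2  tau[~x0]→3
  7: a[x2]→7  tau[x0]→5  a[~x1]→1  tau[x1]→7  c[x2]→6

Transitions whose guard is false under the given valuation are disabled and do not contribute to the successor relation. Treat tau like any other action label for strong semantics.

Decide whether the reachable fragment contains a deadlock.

Reach set: {0,5}
  0: a→5  b→5  [deg 2]
  5: c→5  [deg 1]

Answer: DEADLOCK-FREE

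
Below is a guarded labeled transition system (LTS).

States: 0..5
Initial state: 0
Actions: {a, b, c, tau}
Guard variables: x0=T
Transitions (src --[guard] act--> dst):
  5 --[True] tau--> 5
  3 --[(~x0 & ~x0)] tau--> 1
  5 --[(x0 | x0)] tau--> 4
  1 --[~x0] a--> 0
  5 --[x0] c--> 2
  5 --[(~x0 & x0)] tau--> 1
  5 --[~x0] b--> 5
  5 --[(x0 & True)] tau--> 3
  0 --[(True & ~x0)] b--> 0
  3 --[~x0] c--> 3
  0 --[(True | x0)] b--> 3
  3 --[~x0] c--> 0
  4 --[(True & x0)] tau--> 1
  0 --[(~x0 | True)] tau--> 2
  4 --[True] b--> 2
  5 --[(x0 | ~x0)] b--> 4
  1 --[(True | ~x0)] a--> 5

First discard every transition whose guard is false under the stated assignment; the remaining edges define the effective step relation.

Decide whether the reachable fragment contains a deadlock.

R = {0,2,3}
  0: b→3  tau→2  [2 out]
  2: ∅  [STUCK]
  3: ∅  [STUCK]
witness 2: tau

Answer: DEADLOCK at state 2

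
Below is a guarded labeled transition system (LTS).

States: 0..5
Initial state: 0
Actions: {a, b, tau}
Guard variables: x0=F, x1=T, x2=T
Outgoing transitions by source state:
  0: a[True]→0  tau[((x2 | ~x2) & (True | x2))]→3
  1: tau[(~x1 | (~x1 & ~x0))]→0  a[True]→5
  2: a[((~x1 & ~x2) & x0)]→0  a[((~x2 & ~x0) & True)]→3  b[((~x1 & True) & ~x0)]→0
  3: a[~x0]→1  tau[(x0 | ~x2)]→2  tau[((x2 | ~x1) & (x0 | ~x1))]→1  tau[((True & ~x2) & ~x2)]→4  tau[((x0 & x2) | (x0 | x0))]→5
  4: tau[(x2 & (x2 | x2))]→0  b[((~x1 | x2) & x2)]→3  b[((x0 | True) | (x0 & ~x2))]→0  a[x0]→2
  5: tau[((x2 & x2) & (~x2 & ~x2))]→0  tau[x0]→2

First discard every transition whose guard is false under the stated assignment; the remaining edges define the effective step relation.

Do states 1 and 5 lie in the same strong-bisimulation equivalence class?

Answer: NOT BISIMILAR

Analysis:
Compute ~ classes (split until stable):
  π0 = {{0,1,2,3,4,5}}
  π1 = {{0},{1,3},{2,5},{4}}
  π2 = {{0},{1},{2,5},{3},{4}}
Fixed point at round 3; 5 class(es).
[1]={1}  [5]={2,5}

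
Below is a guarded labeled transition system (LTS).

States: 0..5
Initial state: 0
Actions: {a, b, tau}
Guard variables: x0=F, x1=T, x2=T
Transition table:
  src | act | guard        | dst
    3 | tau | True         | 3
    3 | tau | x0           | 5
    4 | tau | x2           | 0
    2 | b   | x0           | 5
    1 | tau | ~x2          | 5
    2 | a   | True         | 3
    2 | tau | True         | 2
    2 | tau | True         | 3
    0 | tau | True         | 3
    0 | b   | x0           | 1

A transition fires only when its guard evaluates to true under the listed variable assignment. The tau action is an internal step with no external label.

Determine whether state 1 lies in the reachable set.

Answer: UNREACHABLE

Analysis:
After dropping false guards: 6 live edges.
Layer 0: {0}
Layer 1: {3}  now seen {0,3}
R = {0,3}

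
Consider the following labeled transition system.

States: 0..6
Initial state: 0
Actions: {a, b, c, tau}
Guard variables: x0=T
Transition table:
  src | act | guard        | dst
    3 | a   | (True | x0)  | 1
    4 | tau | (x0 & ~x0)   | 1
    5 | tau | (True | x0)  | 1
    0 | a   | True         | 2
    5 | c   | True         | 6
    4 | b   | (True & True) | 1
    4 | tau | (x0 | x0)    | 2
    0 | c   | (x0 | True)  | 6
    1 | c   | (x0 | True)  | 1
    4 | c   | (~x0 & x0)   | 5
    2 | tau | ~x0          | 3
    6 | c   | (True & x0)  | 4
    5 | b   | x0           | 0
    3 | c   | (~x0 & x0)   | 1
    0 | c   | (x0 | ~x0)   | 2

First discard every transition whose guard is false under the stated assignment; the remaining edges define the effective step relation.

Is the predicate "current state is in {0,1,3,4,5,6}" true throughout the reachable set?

Safe = {0,1,3,4,5,6}
R = {0,1,2,4,6}
  0: safe
  1: safe
  2: outside
  4: safe
  6: safe
witness against invariant: a → 2

Answer: INVARIANT VIOLATED at state 2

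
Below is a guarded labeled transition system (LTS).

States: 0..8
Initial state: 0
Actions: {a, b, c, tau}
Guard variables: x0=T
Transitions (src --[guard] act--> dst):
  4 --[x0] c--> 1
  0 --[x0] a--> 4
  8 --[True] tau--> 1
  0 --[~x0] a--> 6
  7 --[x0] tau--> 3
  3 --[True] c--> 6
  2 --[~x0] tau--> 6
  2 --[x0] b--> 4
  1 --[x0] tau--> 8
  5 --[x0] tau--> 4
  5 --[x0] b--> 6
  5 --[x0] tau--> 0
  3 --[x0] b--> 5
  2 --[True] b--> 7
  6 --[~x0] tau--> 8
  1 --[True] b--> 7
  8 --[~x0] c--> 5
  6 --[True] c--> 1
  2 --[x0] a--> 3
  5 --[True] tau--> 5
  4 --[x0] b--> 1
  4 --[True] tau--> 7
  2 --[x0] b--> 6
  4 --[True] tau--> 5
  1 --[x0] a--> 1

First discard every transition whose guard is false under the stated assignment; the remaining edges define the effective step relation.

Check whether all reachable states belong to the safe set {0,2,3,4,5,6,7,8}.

Answer: INVARIANT VIOLATED at state 1

Trace:
Inv-set: {0,2,3,4,5,6,7,8}
Reach set: {0,1,3,4,5,6,7,8}
  0: ok
  1: outside
  3: ok
  4: ok
  5: ok
  6: ok
  7: ok
  8: ok
witness against invariant: a·c → 1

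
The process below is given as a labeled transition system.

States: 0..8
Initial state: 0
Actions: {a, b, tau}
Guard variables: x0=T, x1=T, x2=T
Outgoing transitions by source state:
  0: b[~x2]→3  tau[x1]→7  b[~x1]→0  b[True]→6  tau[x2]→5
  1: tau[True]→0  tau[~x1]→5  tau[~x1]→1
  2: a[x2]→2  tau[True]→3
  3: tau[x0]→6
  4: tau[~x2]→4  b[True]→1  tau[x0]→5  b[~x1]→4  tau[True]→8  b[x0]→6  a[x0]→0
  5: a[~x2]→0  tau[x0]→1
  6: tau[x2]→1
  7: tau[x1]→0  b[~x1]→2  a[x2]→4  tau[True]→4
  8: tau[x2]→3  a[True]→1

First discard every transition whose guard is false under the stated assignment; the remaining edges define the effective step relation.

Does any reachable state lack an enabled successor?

Answer: DEADLOCK-FREE

Analysis:
Reach set: {0,1,3,4,5,6,7,8}
  0: b→6  tau→5  tau→7  [deg 3]
  1: tau→0  [deg 1]
  3: tau→6  [deg 1]
  4: a→0  b→1  b→6  tau→5  tau→8  [deg 5]
  5: tau→1  [deg 1]
  6: tau→1  [deg 1]
  7: a→4  tau→0  tau→4  [deg 3]
  8: a→1  tau→3  [deg 2]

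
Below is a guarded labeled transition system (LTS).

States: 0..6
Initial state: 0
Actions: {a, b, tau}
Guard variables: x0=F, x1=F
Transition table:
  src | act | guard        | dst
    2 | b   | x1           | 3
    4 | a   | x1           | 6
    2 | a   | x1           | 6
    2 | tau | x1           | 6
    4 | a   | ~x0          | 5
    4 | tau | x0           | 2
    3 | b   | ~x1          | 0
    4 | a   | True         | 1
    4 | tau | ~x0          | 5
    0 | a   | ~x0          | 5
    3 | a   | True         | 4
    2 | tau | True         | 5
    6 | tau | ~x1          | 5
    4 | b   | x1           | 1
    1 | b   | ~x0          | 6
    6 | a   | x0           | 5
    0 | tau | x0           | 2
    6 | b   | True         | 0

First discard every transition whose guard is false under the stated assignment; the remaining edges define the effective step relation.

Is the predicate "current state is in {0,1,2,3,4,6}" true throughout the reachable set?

Answer: INVARIANT VIOLATED at state 5

Analysis:
Inv-set: {0,1,2,3,4,6}
R = {0,5}
  0: ✓
  5: ✗ unsafe
reach 5 via a — violates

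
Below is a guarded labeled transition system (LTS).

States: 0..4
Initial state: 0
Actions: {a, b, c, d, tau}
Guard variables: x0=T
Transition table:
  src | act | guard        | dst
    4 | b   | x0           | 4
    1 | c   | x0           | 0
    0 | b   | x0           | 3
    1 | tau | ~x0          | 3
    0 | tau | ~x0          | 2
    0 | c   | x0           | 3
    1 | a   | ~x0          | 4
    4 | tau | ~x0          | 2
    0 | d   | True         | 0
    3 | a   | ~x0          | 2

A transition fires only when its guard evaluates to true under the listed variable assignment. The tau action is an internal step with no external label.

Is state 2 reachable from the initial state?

Guard filter leaves 5 enabled edge(s).
depth 0: {0}
depth 1: {3}  now seen {0,3}
Reach set: {0,3}

Answer: UNREACHABLE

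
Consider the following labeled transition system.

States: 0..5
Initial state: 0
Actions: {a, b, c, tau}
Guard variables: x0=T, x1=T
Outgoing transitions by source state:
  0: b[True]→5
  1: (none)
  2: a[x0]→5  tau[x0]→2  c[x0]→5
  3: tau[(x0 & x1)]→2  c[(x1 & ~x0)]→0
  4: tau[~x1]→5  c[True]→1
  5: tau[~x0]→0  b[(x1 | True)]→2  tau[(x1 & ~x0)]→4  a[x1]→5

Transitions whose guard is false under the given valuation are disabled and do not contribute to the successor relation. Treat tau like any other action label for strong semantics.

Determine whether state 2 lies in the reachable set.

Answer: REACHABLE

Analysis:
Guard filter leaves 8 enabled edge(s).
Layer 0: {0}
Layer 1: {5}  now seen {0,5}
Layer 2: {2}  now seen {0,2,5}
Reach set: {0,2,5}
Path to 2: b·b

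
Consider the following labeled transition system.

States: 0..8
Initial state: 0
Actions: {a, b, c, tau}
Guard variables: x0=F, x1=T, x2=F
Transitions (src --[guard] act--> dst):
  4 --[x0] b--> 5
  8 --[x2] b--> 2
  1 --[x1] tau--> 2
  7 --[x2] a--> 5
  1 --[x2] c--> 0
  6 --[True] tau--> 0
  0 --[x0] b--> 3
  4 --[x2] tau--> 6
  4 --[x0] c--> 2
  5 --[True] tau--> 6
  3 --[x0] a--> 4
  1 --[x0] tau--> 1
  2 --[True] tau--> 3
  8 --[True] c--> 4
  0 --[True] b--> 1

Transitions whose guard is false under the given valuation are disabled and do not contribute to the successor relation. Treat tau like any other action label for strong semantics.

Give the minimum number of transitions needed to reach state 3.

Layered search for 3:
  L0 = {0}
  L1 = {1}
  L2 = {2}
  L3 = {3}
3 enters at depth 3; path b·tau·tau

Answer: 3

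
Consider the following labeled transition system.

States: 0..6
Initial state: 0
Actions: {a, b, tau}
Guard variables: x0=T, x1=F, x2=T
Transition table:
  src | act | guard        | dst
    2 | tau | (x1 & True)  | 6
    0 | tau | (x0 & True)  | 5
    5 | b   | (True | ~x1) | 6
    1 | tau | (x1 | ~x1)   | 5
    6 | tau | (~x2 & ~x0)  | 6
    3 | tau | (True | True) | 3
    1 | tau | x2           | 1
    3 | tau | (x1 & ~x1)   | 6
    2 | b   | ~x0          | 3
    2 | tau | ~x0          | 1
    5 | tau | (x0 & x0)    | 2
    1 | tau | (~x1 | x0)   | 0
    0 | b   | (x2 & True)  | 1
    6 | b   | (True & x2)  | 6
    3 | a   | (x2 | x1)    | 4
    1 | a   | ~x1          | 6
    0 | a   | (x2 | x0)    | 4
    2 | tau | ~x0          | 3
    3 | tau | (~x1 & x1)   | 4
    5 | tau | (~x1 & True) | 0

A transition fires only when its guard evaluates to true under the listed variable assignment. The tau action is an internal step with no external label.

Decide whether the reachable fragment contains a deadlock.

Reachable = {0,1,2,4,5,6}
  0: a→4  b→1  tau→5  [deg 3]
  1: a→6  tau→0  tau→1  tau→5  [deg 4]
  2: ∅  [no exit]
  4: ∅  [no exit]
  5: b→6  tau→0  tau→2  [deg 3]
  6: b→6  [deg 1]
trace reaching 2: tau·tau

Answer: DEADLOCK at state 2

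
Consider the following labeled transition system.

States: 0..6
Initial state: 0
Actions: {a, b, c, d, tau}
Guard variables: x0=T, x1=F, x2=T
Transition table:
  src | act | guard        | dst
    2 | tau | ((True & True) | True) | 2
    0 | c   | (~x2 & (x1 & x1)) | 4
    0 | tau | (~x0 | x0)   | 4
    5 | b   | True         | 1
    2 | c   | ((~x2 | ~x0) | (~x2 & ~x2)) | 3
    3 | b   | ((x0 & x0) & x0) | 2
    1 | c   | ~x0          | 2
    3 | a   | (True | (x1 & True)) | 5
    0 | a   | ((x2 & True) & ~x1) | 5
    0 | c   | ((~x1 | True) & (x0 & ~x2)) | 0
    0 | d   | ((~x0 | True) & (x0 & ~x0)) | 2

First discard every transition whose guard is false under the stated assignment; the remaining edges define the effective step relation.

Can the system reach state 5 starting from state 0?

Answer: REACHABLE

Trace:
After dropping false guards: 6 live edges.
depth 0: {0}
depth 1: {4,5}  total {0,4,5}
depth 2: {1}  total {0,1,4,5}
R = {0,1,4,5}
Path to 5: a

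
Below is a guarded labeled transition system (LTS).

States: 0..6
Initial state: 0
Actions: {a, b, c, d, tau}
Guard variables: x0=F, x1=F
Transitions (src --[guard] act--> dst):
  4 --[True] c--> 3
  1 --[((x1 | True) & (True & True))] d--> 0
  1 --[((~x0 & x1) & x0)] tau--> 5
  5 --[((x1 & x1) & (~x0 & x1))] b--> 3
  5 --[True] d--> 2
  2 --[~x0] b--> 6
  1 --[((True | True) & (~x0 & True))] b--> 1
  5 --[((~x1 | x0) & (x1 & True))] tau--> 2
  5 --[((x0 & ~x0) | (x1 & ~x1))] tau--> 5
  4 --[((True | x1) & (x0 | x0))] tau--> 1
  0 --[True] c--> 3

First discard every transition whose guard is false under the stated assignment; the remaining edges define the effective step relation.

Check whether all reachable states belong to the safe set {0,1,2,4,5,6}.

Answer: INVARIANT VIOLATED at state 3

Trace:
Inv-set: {0,1,2,4,5,6}
Reachable = {0,3}
  0: ok
  3: ✗ unsafe
reach 3 via c — violates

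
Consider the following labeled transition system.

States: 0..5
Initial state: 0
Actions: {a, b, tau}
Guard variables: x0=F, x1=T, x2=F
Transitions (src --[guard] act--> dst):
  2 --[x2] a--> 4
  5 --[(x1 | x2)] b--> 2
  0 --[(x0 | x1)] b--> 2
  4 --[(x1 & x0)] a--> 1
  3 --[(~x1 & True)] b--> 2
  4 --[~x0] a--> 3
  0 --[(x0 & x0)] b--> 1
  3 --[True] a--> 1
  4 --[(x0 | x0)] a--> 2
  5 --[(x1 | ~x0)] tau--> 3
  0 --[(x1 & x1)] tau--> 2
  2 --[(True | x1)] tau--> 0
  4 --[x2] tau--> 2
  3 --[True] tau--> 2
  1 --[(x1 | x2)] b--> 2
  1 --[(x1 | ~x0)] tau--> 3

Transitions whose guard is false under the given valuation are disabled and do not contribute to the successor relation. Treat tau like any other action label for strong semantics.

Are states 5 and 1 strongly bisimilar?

Answer: BISIMILAR

Working:
Refine partition for ~:
  π0 = {{0,1,2,3,4,5}}
  π1 = {{0,1,5},{2},{3},{4}}
  π2 = {{0},{1,5},{2},{3},{4}}
stable after 3 split(s): 5 block(s)
5∈{1,5}, 1∈{1,5}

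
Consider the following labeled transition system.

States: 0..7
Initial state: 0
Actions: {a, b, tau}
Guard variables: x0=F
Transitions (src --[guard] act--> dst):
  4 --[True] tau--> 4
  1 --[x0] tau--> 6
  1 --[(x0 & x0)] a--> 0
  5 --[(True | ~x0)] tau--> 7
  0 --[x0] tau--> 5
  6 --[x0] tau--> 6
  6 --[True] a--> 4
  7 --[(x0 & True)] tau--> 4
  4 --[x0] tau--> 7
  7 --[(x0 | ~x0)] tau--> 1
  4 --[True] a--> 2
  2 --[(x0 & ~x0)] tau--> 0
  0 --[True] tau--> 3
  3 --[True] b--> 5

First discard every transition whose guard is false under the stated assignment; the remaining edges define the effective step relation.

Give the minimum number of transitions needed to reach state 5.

Breadth-first toward 5:
  Layer 0: {0}
  Layer 1: {3}
  Layer 2: {5}
5 enters at depth 2; path tau·b

Answer: 2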